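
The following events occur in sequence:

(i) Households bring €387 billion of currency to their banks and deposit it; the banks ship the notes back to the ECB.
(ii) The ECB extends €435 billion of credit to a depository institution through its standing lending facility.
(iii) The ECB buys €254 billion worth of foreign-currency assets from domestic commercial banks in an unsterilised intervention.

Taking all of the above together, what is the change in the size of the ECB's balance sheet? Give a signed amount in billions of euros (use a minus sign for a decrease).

Currency deposit €387 billion: only the composition of liabilities changes → 0.
Discount-window loan €435 billion: an ECB asset is acquired → +€435B.
FX purchase €254 billion: an ECB asset is acquired → +€254B.
Net: 0 + 435 + 254 = +€689 billion.

+€689 billion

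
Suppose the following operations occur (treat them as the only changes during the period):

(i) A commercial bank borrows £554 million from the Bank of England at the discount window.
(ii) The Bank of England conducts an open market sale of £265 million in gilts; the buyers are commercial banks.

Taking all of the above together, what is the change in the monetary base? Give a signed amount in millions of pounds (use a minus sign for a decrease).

+£289 million

Bank of England balance sheet:
  Assets:      Securities −£265M, Loans to banks +£554M
  Liabilities: Bank reserves +£289M
Commercial banking system:
  Assets:      Reserves at CB +£289M, Securities +£265M
  Liabilities: Borrowings from CB +£554M
Monetary base = currency + reserves: 0 + (+£289M) = +£289 million.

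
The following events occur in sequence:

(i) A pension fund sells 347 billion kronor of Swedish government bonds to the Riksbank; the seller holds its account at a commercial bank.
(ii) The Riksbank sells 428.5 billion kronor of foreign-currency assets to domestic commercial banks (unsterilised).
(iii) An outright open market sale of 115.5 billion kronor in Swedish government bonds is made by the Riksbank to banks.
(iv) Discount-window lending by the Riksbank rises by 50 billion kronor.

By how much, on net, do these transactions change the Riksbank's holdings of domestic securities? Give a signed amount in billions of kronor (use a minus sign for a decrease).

+231.5 billion

Riksbank balance sheet:
  Assets:      Securities +231.5B, Loans to banks +50B, Foreign assets −428.5B
  Liabilities: Bank reserves −147B
So the change in the Riksbank's holdings of domestic securities is +231.5 billion.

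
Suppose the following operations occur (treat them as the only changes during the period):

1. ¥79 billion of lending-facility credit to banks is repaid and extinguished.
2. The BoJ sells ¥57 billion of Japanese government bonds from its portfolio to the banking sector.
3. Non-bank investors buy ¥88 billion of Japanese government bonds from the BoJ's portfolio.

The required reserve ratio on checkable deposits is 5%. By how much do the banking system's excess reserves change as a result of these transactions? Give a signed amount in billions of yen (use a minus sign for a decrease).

Discount-window repayment ¥79 billion: reserves −¥79B, deposits 0.
OMO sale (to banks) ¥57 billion: reserves −¥57B, deposits 0.
Asset sale (to non-banks) ¥88 billion: reserves −¥88B, deposits −¥88B.
Totals: Δreserves = −¥224B, Δdeposits = −¥88B.
Δrequired reserves = 5% × −¥88B = −¥4.4B.
Δexcess reserves = Δreserves − Δrequired = −¥224B − (−¥4.4B) = -¥219.6 billion.

-¥219.6 billion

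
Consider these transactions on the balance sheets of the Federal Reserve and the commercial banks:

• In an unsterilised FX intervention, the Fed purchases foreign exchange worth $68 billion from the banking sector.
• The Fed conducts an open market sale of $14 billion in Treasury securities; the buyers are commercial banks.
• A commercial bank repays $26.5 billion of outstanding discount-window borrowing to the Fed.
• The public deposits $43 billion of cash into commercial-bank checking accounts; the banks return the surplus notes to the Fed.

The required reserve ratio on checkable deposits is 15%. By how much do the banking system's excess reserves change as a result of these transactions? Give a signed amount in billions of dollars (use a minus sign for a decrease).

FX purchase $68 billion: reserves +$68B, deposits 0.
OMO sale (to banks) $14 billion: reserves −$14B, deposits 0.
Discount-window repayment $26.5 billion: reserves −$26.5B, deposits 0.
Currency deposit $43 billion: reserves +$43B, deposits +$43B.
Totals: Δreserves = +$70.5B, Δdeposits = +$43B.
Δrequired reserves = 15% × +$43B = +$6.45B.
Δexcess reserves = Δreserves − Δrequired = +$70.5B − (+$6.45B) = +$64.05 billion.

+$64.05 billion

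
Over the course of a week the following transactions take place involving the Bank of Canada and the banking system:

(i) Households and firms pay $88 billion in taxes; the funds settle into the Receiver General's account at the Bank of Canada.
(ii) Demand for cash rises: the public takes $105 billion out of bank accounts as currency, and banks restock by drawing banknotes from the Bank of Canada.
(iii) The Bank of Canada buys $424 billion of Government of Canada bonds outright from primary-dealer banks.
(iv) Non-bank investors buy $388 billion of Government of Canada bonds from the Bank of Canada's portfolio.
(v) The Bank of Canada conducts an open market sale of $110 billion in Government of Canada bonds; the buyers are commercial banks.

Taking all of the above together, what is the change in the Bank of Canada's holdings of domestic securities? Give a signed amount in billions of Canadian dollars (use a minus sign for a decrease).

Government account inflow $88 billion: the Bank of Canada's securities portfolio is untouched → 0.
Currency withdrawal $105 billion: the Bank of Canada's securities portfolio is untouched → 0.
OMO purchase (from banks) $424 billion: securities added to the Bank of Canada's portfolio → +$424B.
Asset sale (to non-banks) $388 billion: securities removed from the Bank of Canada's portfolio → −$388B.
OMO sale (to banks) $110 billion: securities removed from the Bank of Canada's portfolio → −$110B.
Net: 0 + 0 + 424 − 388 − 110 = -$74 billion.

-$74 billion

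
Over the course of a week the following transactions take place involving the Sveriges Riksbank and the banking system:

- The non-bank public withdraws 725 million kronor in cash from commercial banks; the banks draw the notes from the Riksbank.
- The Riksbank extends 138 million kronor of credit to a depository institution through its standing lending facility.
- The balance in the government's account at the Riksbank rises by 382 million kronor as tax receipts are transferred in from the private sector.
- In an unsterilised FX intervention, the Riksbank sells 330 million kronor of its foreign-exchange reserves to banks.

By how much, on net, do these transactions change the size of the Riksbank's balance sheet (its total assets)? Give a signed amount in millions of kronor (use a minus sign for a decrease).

-192 million

Riksbank balance sheet:
  Assets:      Loans to banks +138M, Foreign assets −330M
  Liabilities: Bank reserves −1299M, Currency in circulation +725M, Government deposits +382M
Change in total Riksbank assets = -192 million.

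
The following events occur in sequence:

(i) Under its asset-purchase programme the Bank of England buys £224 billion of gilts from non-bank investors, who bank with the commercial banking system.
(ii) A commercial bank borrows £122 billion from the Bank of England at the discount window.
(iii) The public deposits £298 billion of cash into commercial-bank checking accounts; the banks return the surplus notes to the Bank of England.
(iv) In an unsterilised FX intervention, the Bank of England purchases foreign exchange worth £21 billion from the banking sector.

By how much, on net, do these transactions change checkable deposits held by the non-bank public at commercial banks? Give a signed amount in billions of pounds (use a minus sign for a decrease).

Asset purchase (from non-banks) £224 billion: non-bank counterparties' bank balances rise → +£224B.
Discount-window loan £122 billion: the counterparty is a bank, so public deposits are unchanged → 0.
Currency deposit £298 billion: non-bank counterparties' bank balances rise → +£298B.
FX purchase £21 billion: the counterparty is a bank, so public deposits are unchanged → 0.
Net: 224 + 0 + 298 + 0 = +£522 billion.

+£522 billion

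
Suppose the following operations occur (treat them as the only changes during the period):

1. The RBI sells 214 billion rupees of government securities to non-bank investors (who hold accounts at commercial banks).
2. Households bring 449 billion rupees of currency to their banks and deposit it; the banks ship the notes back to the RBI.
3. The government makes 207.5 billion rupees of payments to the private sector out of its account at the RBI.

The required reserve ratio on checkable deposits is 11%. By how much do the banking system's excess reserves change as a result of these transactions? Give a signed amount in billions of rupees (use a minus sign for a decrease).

Asset sale (to non-banks) 214 billion rupees: reserves −214B, deposits −214B.
Currency deposit 449 billion rupees: reserves +449B, deposits +449B.
Government spending 207.5 billion rupees: reserves +207.5B, deposits +207.5B.
Totals: Δreserves = +442.5B, Δdeposits = +442.5B.
Δrequired reserves = 11% × +442.5B = +48.675B.
Δexcess reserves = Δreserves − Δrequired = +442.5B − (+48.675B) = +393.825 billion.

+393.825 billion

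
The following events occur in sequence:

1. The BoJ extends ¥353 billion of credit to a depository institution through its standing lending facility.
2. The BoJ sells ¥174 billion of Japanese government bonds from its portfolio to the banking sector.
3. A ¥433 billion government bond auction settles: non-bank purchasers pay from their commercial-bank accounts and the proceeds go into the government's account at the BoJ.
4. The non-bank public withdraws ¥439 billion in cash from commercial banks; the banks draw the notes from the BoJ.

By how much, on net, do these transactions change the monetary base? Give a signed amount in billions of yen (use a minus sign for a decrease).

-¥254 billion

Discount-window loan ¥353 billion: BoJ balance sheet expands → +¥353B.
OMO sale (to banks) ¥174 billion: BoJ balance sheet contracts → −¥174B.
Government account inflow ¥433 billion: reserves shift to a non-base liability → −¥433B.
Currency withdrawal ¥439 billion: just a shift between currency and reserves — both are base money → 0.
Net: 353 − 174 − 433 + 0 = -¥254 billion.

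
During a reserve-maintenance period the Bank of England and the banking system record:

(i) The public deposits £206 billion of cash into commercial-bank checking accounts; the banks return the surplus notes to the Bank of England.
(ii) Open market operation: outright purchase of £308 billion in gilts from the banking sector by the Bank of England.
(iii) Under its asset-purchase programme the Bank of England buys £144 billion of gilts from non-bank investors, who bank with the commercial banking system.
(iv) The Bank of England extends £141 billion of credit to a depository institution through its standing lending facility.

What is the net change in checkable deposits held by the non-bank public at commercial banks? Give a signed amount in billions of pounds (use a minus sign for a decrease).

+£350 billion

Bank of England balance sheet:
  Assets:      Securities +£452B, Loans to banks +£141B
  Liabilities: Bank reserves +£799B, Currency in circulation −£206B
Commercial banking system:
  Assets:      Reserves at CB +£799B, Securities −£308B
  Liabilities: Checkable deposits +£350B, Borrowings from CB +£141B
So the change in checkable deposits held by the non-bank public at commercial banks is +£350 billion.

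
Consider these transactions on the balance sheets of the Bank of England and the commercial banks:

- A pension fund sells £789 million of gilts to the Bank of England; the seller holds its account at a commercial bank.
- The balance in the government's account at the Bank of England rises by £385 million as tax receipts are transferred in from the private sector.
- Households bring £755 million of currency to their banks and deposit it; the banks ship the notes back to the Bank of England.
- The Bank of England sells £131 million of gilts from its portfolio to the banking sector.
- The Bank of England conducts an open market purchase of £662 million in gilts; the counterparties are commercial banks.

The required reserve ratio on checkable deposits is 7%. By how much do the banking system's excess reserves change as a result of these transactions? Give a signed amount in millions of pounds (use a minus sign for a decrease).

Asset purchase (from non-banks) £789 million: reserves +£789M, deposits +£789M.
Government account inflow £385 million: reserves −£385M, deposits −£385M.
Currency deposit £755 million: reserves +£755M, deposits +£755M.
OMO sale (to banks) £131 million: reserves −£131M, deposits 0.
OMO purchase (from banks) £662 million: reserves +£662M, deposits 0.
Totals: Δreserves = +£1690M, Δdeposits = +£1159M.
Δrequired reserves = 7% × +£1159M = +£81.13M.
Δexcess reserves = Δreserves − Δrequired = +£1690M − (+£81.13M) = +£1608.87 million.

+£1608.87 million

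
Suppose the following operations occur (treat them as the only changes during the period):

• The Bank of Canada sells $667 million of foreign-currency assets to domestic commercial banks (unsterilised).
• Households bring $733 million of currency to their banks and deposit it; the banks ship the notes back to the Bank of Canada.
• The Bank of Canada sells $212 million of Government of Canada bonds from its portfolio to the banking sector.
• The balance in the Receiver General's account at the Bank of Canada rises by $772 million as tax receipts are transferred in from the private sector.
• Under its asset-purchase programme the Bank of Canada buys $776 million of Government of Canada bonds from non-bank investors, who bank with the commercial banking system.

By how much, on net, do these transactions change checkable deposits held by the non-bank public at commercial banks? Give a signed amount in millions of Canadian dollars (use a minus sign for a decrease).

FX sale $667 million: the counterparty is a bank, so public deposits are unchanged → 0.
Currency deposit $733 million: non-bank counterparties' bank balances rise → +$733M.
OMO sale (to banks) $212 million: the counterparty is a bank, so public deposits are unchanged → 0.
Government account inflow $772 million: non-bank counterparties' bank balances fall → −$772M.
Asset purchase (from non-banks) $776 million: non-bank counterparties' bank balances rise → +$776M.
Net: 0 + 733 + 0 − 772 + 776 = +$737 million.

+$737 million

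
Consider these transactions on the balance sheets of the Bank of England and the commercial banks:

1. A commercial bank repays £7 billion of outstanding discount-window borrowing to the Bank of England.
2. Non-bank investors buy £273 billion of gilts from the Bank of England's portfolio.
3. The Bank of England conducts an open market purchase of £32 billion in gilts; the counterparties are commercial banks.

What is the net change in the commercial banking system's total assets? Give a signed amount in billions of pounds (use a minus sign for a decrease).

-£280 billion

Bank of England balance sheet:
  Assets:      Securities −£241B, Loans to banks −£7B
  Liabilities: Bank reserves −£248B
Commercial banking system:
  Assets:      Reserves at CB −£248B, Securities −£32B
  Liabilities: Checkable deposits −£273B, Borrowings from CB −£7B
Change in total bank assets = -£280 billion.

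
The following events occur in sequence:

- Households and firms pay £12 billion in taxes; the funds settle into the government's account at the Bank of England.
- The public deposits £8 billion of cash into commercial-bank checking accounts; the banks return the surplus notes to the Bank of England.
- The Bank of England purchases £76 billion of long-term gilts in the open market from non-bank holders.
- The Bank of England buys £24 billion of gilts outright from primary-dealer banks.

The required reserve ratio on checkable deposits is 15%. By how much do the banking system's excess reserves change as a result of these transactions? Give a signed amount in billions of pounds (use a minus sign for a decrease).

+£85.2 billion

Government account inflow £12 billion: reserves −£12B, deposits −£12B.
Currency deposit £8 billion: reserves +£8B, deposits +£8B.
Asset purchase (from non-banks) £76 billion: reserves +£76B, deposits +£76B.
OMO purchase (from banks) £24 billion: reserves +£24B, deposits 0.
Totals: Δreserves = +£96B, Δdeposits = +£72B.
Δrequired reserves = 15% × +£72B = +£10.8B.
Δexcess reserves = Δreserves − Δrequired = +£96B − (+£10.8B) = +£85.2 billion.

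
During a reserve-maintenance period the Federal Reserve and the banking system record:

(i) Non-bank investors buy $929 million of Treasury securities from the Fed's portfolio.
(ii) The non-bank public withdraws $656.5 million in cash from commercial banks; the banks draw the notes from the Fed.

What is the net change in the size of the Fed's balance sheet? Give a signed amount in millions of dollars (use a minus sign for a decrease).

Fed balance sheet:
  Assets:      Securities −$929M
  Liabilities: Bank reserves −$1585.5M, Currency in circulation +$656.5M
Commercial banking system:
  Assets:      Reserves at CB −$1585.5M
  Liabilities: Checkable deposits −$1585.5M
Change in total Fed assets = -$929 million.

-$929 million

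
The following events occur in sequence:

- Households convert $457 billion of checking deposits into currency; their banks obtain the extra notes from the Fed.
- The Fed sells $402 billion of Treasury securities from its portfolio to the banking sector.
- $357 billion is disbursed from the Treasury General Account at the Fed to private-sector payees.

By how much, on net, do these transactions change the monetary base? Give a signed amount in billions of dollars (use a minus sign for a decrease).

-$45 billion

Fed balance sheet:
  Assets:      Securities −$402B
  Liabilities: Bank reserves −$502B, Currency in circulation +$457B, Government deposits −$357B
Commercial banking system:
  Assets:      Reserves at CB −$502B, Securities +$402B
  Liabilities: Checkable deposits −$100B
Monetary base = currency + reserves: +$457B + (−$502B) = -$45 billion.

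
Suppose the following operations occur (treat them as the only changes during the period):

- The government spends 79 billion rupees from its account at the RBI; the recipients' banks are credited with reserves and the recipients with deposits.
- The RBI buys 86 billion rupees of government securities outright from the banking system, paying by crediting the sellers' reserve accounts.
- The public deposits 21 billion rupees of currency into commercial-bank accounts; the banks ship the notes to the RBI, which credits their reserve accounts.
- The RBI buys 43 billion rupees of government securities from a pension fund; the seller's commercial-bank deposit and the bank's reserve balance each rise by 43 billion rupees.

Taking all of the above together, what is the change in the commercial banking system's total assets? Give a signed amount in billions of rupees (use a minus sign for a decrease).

RBI balance sheet:
  Assets:      Securities +129B
  Liabilities: Bank reserves +229B, Currency in circulation −21B, Government deposits −79B
Commercial banking system:
  Assets:      Reserves at CB +229B, Securities −86B
  Liabilities: Checkable deposits +143B
Change in total bank assets = +143 billion.

+143 billion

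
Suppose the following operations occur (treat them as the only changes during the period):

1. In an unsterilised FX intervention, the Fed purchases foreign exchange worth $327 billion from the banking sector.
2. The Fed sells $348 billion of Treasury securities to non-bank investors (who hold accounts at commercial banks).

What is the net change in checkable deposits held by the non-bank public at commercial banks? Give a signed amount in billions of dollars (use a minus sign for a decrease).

FX purchase $327 billion: the counterparty is a bank, so public deposits are unchanged → 0.
Asset sale (to non-banks) $348 billion: non-bank counterparties' bank balances fall → −$348B.
Net: 0 − 348 = -$348 billion.

-$348 billion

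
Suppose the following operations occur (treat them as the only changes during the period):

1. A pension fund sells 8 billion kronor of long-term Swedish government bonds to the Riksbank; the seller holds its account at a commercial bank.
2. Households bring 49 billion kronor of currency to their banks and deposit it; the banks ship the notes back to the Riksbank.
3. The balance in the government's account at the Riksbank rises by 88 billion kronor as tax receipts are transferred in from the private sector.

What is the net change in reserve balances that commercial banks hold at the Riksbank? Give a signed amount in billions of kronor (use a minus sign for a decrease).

-31 billion

Riksbank balance sheet:
  Assets:      Securities +8B
  Liabilities: Bank reserves −31B, Currency in circulation −49B, Government deposits +88B
Commercial banking system:
  Assets:      Reserves at CB −31B
  Liabilities: Checkable deposits −31B
So the change in reserve balances that commercial banks hold at the Riksbank is -31 billion.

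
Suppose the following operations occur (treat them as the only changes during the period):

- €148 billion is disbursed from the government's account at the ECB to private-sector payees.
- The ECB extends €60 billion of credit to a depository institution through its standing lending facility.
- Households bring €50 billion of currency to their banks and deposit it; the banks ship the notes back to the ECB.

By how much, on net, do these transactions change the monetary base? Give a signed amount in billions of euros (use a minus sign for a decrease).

Government spending €148 billion: a non-base liability converts back to reserves → +€148B.
Discount-window loan €60 billion: ECB balance sheet expands → +€60B.
Currency deposit €50 billion: just a shift between currency and reserves — both are base money → 0.
Net: 148 + 60 + 0 = +€208 billion.

+€208 billion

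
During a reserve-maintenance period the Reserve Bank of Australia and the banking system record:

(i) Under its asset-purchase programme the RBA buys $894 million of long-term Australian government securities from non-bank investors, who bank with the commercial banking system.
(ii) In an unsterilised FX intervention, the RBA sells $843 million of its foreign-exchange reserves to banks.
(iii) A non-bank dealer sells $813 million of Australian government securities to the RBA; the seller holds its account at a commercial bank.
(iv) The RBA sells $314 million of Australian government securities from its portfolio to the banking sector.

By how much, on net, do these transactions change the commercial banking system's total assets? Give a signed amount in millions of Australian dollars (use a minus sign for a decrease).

+$1707 million

Asset purchase (from non-banks) $894 million: bank balance sheets expand → +$894M.
FX sale $843 million: just an asset swap on bank balance sheets → 0.
Asset purchase (from non-banks) $813 million: bank balance sheets expand → +$813M.
OMO sale (to banks) $314 million: just an asset swap on bank balance sheets → 0.
Net: 894 + 0 + 813 + 0 = +$1707 million.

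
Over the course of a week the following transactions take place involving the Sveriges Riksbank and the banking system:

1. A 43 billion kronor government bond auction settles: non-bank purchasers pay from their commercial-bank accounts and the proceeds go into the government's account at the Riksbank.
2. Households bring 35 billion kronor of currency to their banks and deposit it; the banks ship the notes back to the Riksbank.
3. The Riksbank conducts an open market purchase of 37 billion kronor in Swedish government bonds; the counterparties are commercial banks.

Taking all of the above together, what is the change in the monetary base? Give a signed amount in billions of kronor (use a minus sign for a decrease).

Government account inflow 43 billion kronor: reserves shift to a non-base liability → −43B.
Currency deposit 35 billion kronor: just a shift between currency and reserves — both are base money → 0.
OMO purchase (from banks) 37 billion kronor: Riksbank balance sheet expands → +37B.
Net: −43 + 0 + 37 = -6 billion.

-6 billion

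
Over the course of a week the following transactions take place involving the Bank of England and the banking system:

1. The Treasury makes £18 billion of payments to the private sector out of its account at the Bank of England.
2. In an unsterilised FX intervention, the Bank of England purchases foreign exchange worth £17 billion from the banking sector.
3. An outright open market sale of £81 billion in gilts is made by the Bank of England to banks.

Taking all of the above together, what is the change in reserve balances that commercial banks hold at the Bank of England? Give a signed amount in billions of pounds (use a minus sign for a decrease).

-£46 billion

Bank of England balance sheet:
  Assets:      Securities −£81B, Foreign assets +£17B
  Liabilities: Bank reserves −£46B, Government deposits −£18B
Commercial banking system:
  Assets:      Reserves at CB −£46B, Securities +£81B, Foreign assets −£17B
  Liabilities: Checkable deposits +£18B
So the change in reserve balances that commercial banks hold at the Bank of England is -£46 billion.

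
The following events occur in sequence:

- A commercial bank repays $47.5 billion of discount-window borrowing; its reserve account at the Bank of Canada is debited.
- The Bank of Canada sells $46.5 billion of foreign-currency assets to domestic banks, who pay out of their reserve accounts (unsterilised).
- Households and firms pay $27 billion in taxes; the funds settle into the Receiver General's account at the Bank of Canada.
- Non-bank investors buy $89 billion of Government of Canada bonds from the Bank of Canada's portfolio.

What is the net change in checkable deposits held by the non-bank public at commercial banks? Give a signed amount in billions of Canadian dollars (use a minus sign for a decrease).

Discount-window repayment $47.5 billion: the counterparty is a bank, so public deposits are unchanged → 0.
FX sale $46.5 billion: the counterparty is a bank, so public deposits are unchanged → 0.
Government account inflow $27 billion: non-bank counterparties' bank balances fall → −$27B.
Asset sale (to non-banks) $89 billion: non-bank counterparties' bank balances fall → −$89B.
Net: 0 + 0 − 27 − 89 = -$116 billion.

-$116 billion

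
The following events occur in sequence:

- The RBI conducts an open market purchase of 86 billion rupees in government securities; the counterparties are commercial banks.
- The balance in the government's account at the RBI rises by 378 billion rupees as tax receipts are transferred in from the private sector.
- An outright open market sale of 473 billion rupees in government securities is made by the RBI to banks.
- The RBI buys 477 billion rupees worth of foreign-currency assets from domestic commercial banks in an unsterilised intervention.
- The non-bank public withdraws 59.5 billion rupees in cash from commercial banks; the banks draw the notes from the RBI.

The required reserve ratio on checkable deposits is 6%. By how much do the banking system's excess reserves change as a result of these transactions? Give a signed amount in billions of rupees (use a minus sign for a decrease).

OMO purchase (from banks) 86 billion rupees: reserves +86B, deposits 0.
Government account inflow 378 billion rupees: reserves −378B, deposits −378B.
OMO sale (to banks) 473 billion rupees: reserves −473B, deposits 0.
FX purchase 477 billion rupees: reserves +477B, deposits 0.
Currency withdrawal 59.5 billion rupees: reserves −59.5B, deposits −59.5B.
Totals: Δreserves = −347.5B, Δdeposits = −437.5B.
Δrequired reserves = 6% × −437.5B = −26.25B.
Δexcess reserves = Δreserves − Δrequired = −347.5B − (−26.25B) = -321.25 billion.

-321.25 billion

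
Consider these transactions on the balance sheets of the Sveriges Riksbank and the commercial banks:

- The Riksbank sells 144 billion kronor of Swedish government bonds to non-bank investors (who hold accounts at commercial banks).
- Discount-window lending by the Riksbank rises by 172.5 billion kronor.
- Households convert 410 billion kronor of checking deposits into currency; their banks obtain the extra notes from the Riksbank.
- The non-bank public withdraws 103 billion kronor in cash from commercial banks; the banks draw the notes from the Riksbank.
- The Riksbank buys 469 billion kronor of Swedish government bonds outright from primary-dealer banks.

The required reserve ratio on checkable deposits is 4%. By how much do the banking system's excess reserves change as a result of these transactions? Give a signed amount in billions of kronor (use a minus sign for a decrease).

+10.78 billion

Asset sale (to non-banks) 144 billion kronor: reserves −144B, deposits −144B.
Discount-window loan 172.5 billion kronor: reserves +172.5B, deposits 0.
Currency withdrawal 410 billion kronor: reserves −410B, deposits −410B.
Currency withdrawal 103 billion kronor: reserves −103B, deposits −103B.
OMO purchase (from banks) 469 billion kronor: reserves +469B, deposits 0.
Totals: Δreserves = −15.5B, Δdeposits = −657B.
Δrequired reserves = 4% × −657B = −26.28B.
Δexcess reserves = Δreserves − Δrequired = −15.5B − (−26.28B) = +10.78 billion.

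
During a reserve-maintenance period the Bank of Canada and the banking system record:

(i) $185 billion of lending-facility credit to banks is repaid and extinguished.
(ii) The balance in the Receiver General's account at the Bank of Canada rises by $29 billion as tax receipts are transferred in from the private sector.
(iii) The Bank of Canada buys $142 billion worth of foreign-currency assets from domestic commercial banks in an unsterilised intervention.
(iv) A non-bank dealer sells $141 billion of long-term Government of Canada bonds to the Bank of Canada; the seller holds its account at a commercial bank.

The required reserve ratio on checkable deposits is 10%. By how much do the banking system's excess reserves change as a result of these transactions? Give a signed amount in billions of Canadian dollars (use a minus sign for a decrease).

Discount-window repayment $185 billion: reserves −$185B, deposits 0.
Government account inflow $29 billion: reserves −$29B, deposits −$29B.
FX purchase $142 billion: reserves +$142B, deposits 0.
Asset purchase (from non-banks) $141 billion: reserves +$141B, deposits +$141B.
Totals: Δreserves = +$69B, Δdeposits = +$112B.
Δrequired reserves = 10% × +$112B = +$11.2B.
Δexcess reserves = Δreserves − Δrequired = +$69B − (+$11.2B) = +$57.8 billion.

+$57.8 billion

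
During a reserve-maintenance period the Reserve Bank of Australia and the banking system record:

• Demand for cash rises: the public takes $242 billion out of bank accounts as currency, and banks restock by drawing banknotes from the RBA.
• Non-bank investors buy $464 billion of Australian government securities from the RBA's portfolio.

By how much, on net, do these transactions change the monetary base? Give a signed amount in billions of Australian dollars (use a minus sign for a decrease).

-$464 billion

Currency withdrawal $242 billion: just a shift between currency and reserves — both are base money → 0.
Asset sale (to non-banks) $464 billion: RBA balance sheet contracts → −$464B.
Net: 0 − 464 = -$464 billion.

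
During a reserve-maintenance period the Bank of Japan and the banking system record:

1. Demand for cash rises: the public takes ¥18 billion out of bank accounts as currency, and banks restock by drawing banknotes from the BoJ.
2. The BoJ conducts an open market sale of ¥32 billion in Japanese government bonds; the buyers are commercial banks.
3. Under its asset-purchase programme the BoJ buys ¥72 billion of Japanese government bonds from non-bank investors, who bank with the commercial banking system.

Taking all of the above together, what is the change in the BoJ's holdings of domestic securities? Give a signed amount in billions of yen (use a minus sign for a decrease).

BoJ balance sheet:
  Assets:      Securities +¥40B
  Liabilities: Bank reserves +¥22B, Currency in circulation +¥18B
So the change in the BoJ's holdings of domestic securities is +¥40 billion.

+¥40 billion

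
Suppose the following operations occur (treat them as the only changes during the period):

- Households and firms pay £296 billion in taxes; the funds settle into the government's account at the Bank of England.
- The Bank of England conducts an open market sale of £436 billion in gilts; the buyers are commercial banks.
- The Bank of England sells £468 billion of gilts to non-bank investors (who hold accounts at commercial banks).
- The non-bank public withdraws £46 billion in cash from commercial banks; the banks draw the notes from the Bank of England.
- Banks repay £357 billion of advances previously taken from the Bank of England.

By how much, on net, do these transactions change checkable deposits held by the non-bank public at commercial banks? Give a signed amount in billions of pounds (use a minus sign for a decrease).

-£810 billion

Government account inflow £296 billion: non-bank counterparties' bank balances fall → −£296B.
OMO sale (to banks) £436 billion: the counterparty is a bank, so public deposits are unchanged → 0.
Asset sale (to non-banks) £468 billion: non-bank counterparties' bank balances fall → −£468B.
Currency withdrawal £46 billion: non-bank counterparties' bank balances fall → −£46B.
Discount-window repayment £357 billion: the counterparty is a bank, so public deposits are unchanged → 0.
Net: −296 + 0 − 468 − 46 + 0 = -£810 billion.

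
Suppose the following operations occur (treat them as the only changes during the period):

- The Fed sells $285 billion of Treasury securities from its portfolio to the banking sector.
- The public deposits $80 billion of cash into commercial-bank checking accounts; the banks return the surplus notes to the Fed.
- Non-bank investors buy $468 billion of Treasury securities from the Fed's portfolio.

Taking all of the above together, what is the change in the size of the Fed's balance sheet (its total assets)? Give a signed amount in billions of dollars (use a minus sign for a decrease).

-$753 billion

OMO sale (to banks) $285 billion: a Fed asset is shed → −$285B.
Currency deposit $80 billion: only the composition of liabilities changes → 0.
Asset sale (to non-banks) $468 billion: a Fed asset is shed → −$468B.
Net: −285 + 0 − 468 = -$753 billion.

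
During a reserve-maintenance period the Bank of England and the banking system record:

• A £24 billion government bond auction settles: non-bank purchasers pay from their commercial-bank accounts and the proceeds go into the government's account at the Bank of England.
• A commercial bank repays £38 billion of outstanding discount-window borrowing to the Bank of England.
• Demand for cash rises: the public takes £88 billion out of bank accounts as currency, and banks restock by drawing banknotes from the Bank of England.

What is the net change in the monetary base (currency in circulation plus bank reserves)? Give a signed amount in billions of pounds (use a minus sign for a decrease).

Government account inflow £24 billion: reserves shift to a non-base liability → −£24B.
Discount-window repayment £38 billion: Bank of England balance sheet contracts → −£38B.
Currency withdrawal £88 billion: just a shift between currency and reserves — both are base money → 0.
Net: −24 − 38 + 0 = -£62 billion.

-£62 billion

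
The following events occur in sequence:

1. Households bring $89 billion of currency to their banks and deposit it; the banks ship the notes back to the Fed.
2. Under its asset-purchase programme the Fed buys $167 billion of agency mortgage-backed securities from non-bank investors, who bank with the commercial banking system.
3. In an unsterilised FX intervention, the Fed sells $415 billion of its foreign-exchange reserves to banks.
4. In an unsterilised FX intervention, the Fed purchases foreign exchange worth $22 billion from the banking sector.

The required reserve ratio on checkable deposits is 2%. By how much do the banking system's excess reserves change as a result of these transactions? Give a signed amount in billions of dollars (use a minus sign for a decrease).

Currency deposit $89 billion: reserves +$89B, deposits +$89B.
Asset purchase (from non-banks) $167 billion: reserves +$167B, deposits +$167B.
FX sale $415 billion: reserves −$415B, deposits 0.
FX purchase $22 billion: reserves +$22B, deposits 0.
Totals: Δreserves = −$137B, Δdeposits = +$256B.
Δrequired reserves = 2% × +$256B = +$5.12B.
Δexcess reserves = Δreserves − Δrequired = −$137B − (+$5.12B) = -$142.12 billion.

-$142.12 billion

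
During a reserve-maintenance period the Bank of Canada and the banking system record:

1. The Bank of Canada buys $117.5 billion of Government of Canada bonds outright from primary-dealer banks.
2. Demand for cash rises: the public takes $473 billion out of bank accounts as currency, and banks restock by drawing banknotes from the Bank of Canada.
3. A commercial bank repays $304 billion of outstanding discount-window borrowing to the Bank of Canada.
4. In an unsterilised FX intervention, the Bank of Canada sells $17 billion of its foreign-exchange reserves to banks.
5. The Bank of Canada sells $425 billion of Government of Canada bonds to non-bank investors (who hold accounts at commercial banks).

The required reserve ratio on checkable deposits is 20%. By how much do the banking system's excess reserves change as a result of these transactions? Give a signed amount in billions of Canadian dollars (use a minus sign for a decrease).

-$921.9 billion

OMO purchase (from banks) $117.5 billion: reserves +$117.5B, deposits 0.
Currency withdrawal $473 billion: reserves −$473B, deposits −$473B.
Discount-window repayment $304 billion: reserves −$304B, deposits 0.
FX sale $17 billion: reserves −$17B, deposits 0.
Asset sale (to non-banks) $425 billion: reserves −$425B, deposits −$425B.
Totals: Δreserves = −$1101.5B, Δdeposits = −$898B.
Δrequired reserves = 20% × −$898B = −$179.6B.
Δexcess reserves = Δreserves − Δrequired = −$1101.5B − (−$179.6B) = -$921.9 billion.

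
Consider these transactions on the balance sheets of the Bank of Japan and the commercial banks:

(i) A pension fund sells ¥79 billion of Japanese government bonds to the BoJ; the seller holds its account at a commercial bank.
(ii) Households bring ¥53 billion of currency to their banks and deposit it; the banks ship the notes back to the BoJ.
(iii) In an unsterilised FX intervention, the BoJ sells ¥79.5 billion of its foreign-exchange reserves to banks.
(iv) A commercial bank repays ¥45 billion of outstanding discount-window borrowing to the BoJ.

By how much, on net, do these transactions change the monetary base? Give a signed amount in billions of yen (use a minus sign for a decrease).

Asset purchase (from non-banks) ¥79 billion: BoJ balance sheet expands → +¥79B.
Currency deposit ¥53 billion: just a shift between currency and reserves — both are base money → 0.
FX sale ¥79.5 billion: BoJ balance sheet contracts → −¥79.5B.
Discount-window repayment ¥45 billion: BoJ balance sheet contracts → −¥45B.
Net: 79 + 0 − 79.5 − 45 = -¥45.5 billion.

-¥45.5 billion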